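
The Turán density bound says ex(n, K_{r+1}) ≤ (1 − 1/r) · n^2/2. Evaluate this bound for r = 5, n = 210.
Turán density bound = (4/5) · 210^2/2 = 17640

Turán's theorem: ex(n, K_{r+1}) is achieved by the complete r-partite Turán graph T(n, r) with parts as balanced as possible, and is at most (1 − 1/r) · n^2/2. For r = 5, n = 210: the density bound is (4/5) · 44100/2 = 17640. Since 5 ∣ 210, the Turán graph T(210, 5) has parts of equal size 42, and its edge count e(T(210, 5)) = 17640 attains the density bound exactly.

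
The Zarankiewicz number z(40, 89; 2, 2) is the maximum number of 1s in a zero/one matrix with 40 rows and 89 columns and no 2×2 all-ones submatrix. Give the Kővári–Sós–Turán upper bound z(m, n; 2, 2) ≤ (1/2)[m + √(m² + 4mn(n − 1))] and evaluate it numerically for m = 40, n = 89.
z(40, 89; 2, 2) ≤ (1/2)[40 + √(40² + 4·40·89·88)] = (1/2)[40 + √1254720] = 580.0714

Kővári–Sós–Turán: let r_1, ..., r_40 be the row sums and z = Σ r_i the total number of 1s. Each pair of columns can share at most one row with both entries 1 (else a 2×2 all-ones block appears), so Σ_i C(r_i, 2) ≤ C(89, 2) = 3916. By convexity Σ_i C(r_i, 2) ≥ 40·C(z/40, 2) = z(z − 40)/(2·40), giving z² − 40z − 40·89·88 ≤ 0 and hence z ≤ (1/2)[40 + √(1600 + 4·313280)] = (1/2)[40 + √1254720] ≈ (1/2)(40 + 1120.1428) = 580.0714.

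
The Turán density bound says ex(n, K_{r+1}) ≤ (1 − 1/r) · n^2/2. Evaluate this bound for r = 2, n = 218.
Turán density bound = (1/2) · 218^2/2 = 11881

Turán's theorem: ex(n, K_{r+1}) is achieved by the complete r-partite Turán graph T(n, r) with parts as balanced as possible, and is at most (1 − 1/r) · n^2/2. For r = 2, n = 218: the density bound is (1/2) · 47524/2 = 11881. Since 2 ∣ 218, the Turán graph T(218, 2) has parts of equal size 109, and its edge count e(T(218, 2)) = 11881 attains the density bound exactly.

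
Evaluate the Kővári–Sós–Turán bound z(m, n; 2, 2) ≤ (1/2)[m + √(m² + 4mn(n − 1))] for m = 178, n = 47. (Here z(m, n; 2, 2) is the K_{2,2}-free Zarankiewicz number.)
z(178, 47; 2, 2) ≤ (1/2)[178 + √(178² + 4·178·47·46)] = (1/2)[178 + √1571028] = 715.7033

Kővári–Sós–Turán: let r_1, ..., r_178 be the row sums and z = Σ r_i the total number of 1s. Each pair of columns can share at most one row with both entries 1 (else a 2×2 all-ones block appears), so Σ_i C(r_i, 2) ≤ C(47, 2) = 1081. By convexity Σ_i C(r_i, 2) ≥ 178·C(z/178, 2) = z(z − 178)/(2·178), giving z² − 178z − 178·47·46 ≤ 0 and hence z ≤ (1/2)[178 + √(31684 + 4·384836)] = (1/2)[178 + √1571028] ≈ (1/2)(178 + 1253.4066) = 715.7033.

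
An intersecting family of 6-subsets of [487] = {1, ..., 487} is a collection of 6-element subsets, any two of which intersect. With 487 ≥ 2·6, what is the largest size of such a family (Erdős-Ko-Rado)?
max |F| = C(486, 5) = 221327965782

The Erdős-Ko-Rado theorem states: for n ≥ 2k, an intersecting family of k-subsets of an n-element set has size at most C(n − 1, k − 1), with equality for 'star' families {A ⊆ [n] : |A| = k, i ∈ A} (fix an element i). For n = 487, k = 6: C(486, 5) = 221327965782.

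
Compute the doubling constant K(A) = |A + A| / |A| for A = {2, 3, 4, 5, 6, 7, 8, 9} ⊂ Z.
K = |A + A| / |A| = 15/8

Enumerate A + A = {a + b : a, b ∈ A}. With |A| = 8, there are |A|^2 = 64 ordered sum pairs; collecting distinct values, A + A = {4, 5, 6, 7, 8, 9, 10, 11, 12, 13, 14, 15, 16, 17, 18}, so |A + A| = 15. Thus K = 15/8. Here |A + A| = 2|A| − 1 = 15, the minimum possible — so K = 15/8 is minimal, which holds iff A is an arithmetic progression.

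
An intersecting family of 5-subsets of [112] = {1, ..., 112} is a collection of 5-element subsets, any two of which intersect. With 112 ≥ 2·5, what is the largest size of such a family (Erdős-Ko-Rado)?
max |F| = C(111, 4) = 5989005

The Erdős-Ko-Rado theorem states: for n ≥ 2k, an intersecting family of k-subsets of an n-element set has size at most C(n − 1, k − 1), with equality for 'star' families {A ⊆ [n] : |A| = k, i ∈ A} (fix an element i). For n = 112, k = 5: C(111, 4) = 5989005.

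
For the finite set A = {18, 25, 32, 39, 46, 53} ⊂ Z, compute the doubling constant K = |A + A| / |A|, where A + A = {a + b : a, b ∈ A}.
K = |A + A| / |A| = 11/6

Enumerate A + A = {a + b : a, b ∈ A}. With |A| = 6, there are |A|^2 = 36 ordered sum pairs; collecting distinct values, A + A = {36, 43, 50, 57, 64, 71, 78, 85, 92, 99, 106}, so |A + A| = 11. Thus K = 11/6. Here |A + A| = 2|A| − 1 = 11, the minimum possible — so K = 11/6 is minimal, which holds iff A is an arithmetic progression.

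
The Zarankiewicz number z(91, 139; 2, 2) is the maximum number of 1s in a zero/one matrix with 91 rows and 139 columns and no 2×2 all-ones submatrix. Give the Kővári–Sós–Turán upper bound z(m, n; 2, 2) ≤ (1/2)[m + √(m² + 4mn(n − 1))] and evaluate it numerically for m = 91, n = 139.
z(91, 139; 2, 2) ≤ (1/2)[91 + √(91² + 4·91·139·138)] = (1/2)[91 + √6990529] = 1367.4804

Kővári–Sós–Turán: let r_1, ..., r_91 be the row sums and z = Σ r_i the total number of 1s. Each pair of columns can share at most one row with both entries 1 (else a 2×2 all-ones block appears), so Σ_i C(r_i, 2) ≤ C(139, 2) = 9591. By convexity Σ_i C(r_i, 2) ≥ 91·C(z/91, 2) = z(z − 91)/(2·91), giving z² − 91z − 91·139·138 ≤ 0 and hence z ≤ (1/2)[91 + √(8281 + 4·1745562)] = (1/2)[91 + √6990529] ≈ (1/2)(91 + 2643.9609) = 1367.4804.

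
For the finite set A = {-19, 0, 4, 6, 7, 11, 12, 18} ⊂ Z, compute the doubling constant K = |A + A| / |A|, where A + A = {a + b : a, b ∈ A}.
K = |A + A| / |A| = 30/8 = 15/4

Enumerate A + A = {a + b : a, b ∈ A}. With |A| = 8, there are |A|^2 = 64 ordered sum pairs; collecting distinct values, A + A = {-38, -19, -15, -13, -12, -8, -7, -1, 0, 4, 6, 7, 8, 10, 11, 12, 13, 14, 15, 16, 17, 18, 19, 22, 23, 24, 25, 29, 30, 36}, so |A + A| = 30. Thus K = 30/8 = 15/4. For comparison, the minimum possible |A + A| over all 8-element sets is 2·8 − 1 = 15 (so min K = 15/8), attained only by arithmetic progressions.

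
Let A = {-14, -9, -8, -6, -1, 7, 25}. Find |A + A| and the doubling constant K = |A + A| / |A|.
K = |A + A| / |A| = 25/7

Enumerate A + A = {a + b : a, b ∈ A}. With |A| = 7, there are |A|^2 = 49 ordered sum pairs; collecting distinct values, A + A = {-28, -23, -22, -20, -18, -17, -16, -15, -14, -12, -10, -9, -7, -2, -1, 1, 6, 11, 14, 16, 17, 19, 24, 32, 50}, so |A + A| = 25. Thus K = 25/7. For comparison, the minimum possible |A + A| over all 7-element sets is 2·7 − 1 = 13 (so min K = 13/7), attained only by arithmetic progressions.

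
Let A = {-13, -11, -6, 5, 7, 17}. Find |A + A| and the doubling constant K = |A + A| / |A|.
K = |A + A| / |A| = 20/6 = 10/3

Enumerate A + A = {a + b : a, b ∈ A}. With |A| = 6, there are |A|^2 = 36 ordered sum pairs; collecting distinct values, A + A = {-26, -24, -22, -19, -17, -12, -8, -6, -4, -1, 1, 4, 6, 10, 11, 12, 14, 22, 24, 34}, so |A + A| = 20. Thus K = 20/6 = 10/3. For comparison, the minimum possible |A + A| over all 6-element sets is 2·6 − 1 = 11 (so min K = 11/6), attained only by arithmetic progressions.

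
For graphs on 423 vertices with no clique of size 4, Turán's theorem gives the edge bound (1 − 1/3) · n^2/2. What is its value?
Turán density bound = (2/3) · 423^2/2 = 59643

Turán's theorem: ex(n, K_{r+1}) is achieved by the complete r-partite Turán graph T(n, r) with parts as balanced as possible, and is at most (1 − 1/r) · n^2/2. For r = 3, n = 423: the density bound is (2/3) · 178929/2 = 59643. Since 3 ∣ 423, the Turán graph T(423, 3) has parts of equal size 141, and its edge count e(T(423, 3)) = 59643 attains the density bound exactly.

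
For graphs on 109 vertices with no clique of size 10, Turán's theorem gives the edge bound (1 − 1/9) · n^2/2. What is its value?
Turán density bound = (8/9) · 109^2/2 = 47524/9 ≈ 5280.4444

Turán's theorem: ex(n, K_{r+1}) is achieved by the complete r-partite Turán graph T(n, r) with parts as balanced as possible, and is at most (1 − 1/r) · n^2/2. For r = 9, n = 109: the density bound is (8/9) · 11881/2 = 47524/9 ≈ 5280.4444. The integer-valued extremum is e(T(109, 9)) = 5280, which is strictly less than the density bound 47524/9 since 9 ∤ 109 (the parts of T(109, 9) cannot all be equal).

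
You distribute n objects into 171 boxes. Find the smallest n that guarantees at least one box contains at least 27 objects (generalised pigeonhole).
n = (27 − 1)·171 + 1 = 4447

By the generalised pigeonhole principle, to guarantee some box contains ≥ r objects we need more than (r − 1) · k objects total. Threshold: n = (r − 1) · k + 1. With r = 27 and k = 171: n = 26 · 171 + 1 = 4446 + 1 = 4447. For n = 4446 = 26 · 171, we can put exactly 26 objects in every box, avoiding 27 in any single one — so 4447 is tight.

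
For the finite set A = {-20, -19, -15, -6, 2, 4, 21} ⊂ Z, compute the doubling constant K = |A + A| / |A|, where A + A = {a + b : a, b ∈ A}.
K = |A + A| / |A| = 27/7

Enumerate A + A = {a + b : a, b ∈ A}. With |A| = 7, there are |A|^2 = 49 ordered sum pairs; collecting distinct values, A + A = {-40, -39, -38, -35, -34, -30, -26, -25, -21, -18, -17, -16, -15, -13, -12, -11, -4, -2, 1, 2, 4, 6, 8, 15, 23, 25, 42}, so |A + A| = 27. Thus K = 27/7. For comparison, the minimum possible |A + A| over all 7-element sets is 2·7 − 1 = 13 (so min K = 13/7), attained only by arithmetic progressions.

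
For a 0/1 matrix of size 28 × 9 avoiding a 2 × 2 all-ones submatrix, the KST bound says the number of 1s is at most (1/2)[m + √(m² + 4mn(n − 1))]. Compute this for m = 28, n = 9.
z(28, 9; 2, 2) ≤ (1/2)[28 + √(28² + 4·28·9·8)] = (1/2)[28 + √8848] = 61.0319

Kővári–Sós–Turán: let r_1, ..., r_28 be the row sums and z = Σ r_i the total number of 1s. Each pair of columns can share at most one row with both entries 1 (else a 2×2 all-ones block appears), so Σ_i C(r_i, 2) ≤ C(9, 2) = 36. By convexity Σ_i C(r_i, 2) ≥ 28·C(z/28, 2) = z(z − 28)/(2·28), giving z² − 28z − 28·9·8 ≤ 0 and hence z ≤ (1/2)[28 + √(784 + 4·2016)] = (1/2)[28 + √8848] ≈ (1/2)(28 + 94.0638) = 61.0319.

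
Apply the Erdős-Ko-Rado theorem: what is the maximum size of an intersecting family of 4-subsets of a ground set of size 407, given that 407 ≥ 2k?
max |F| = C(406, 3) = 11071620

The Erdős-Ko-Rado theorem states: for n ≥ 2k, an intersecting family of k-subsets of an n-element set has size at most C(n − 1, k − 1), with equality for 'star' families {A ⊆ [n] : |A| = k, i ∈ A} (fix an element i). For n = 407, k = 4: C(406, 3) = 11071620.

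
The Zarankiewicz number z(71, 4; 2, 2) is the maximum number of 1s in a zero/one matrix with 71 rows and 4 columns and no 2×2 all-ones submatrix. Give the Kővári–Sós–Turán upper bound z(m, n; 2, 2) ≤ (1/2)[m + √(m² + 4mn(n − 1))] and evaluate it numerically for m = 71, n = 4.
z(71, 4; 2, 2) ≤ (1/2)[71 + √(71² + 4·71·4·3)] = (1/2)[71 + √8449] = 81.4592

Kővári–Sós–Turán: let r_1, ..., r_71 be the row sums and z = Σ r_i the total number of 1s. Each pair of columns can share at most one row with both entries 1 (else a 2×2 all-ones block appears), so Σ_i C(r_i, 2) ≤ C(4, 2) = 6. By convexity Σ_i C(r_i, 2) ≥ 71·C(z/71, 2) = z(z − 71)/(2·71), giving z² − 71z − 71·4·3 ≤ 0 and hence z ≤ (1/2)[71 + √(5041 + 4·852)] = (1/2)[71 + √8449] ≈ (1/2)(71 + 91.9184) = 81.4592.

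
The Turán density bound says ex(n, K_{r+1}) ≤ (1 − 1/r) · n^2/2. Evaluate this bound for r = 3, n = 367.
Turán density bound = (2/3) · 367^2/2 = 134689/3 ≈ 44896.3333

Turán's theorem: ex(n, K_{r+1}) is achieved by the complete r-partite Turán graph T(n, r) with parts as balanced as possible, and is at most (1 − 1/r) · n^2/2. For r = 3, n = 367: the density bound is (2/3) · 134689/2 = 134689/3 ≈ 44896.3333. The integer-valued extremum is e(T(367, 3)) = 44896, which is strictly less than the density bound 134689/3 since 3 ∤ 367 (the parts of T(367, 3) cannot all be equal).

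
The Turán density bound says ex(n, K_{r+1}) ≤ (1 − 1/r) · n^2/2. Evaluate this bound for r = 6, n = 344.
Turán density bound = (5/6) · 344^2/2 = 147920/3 ≈ 49306.6667

Turán's theorem: ex(n, K_{r+1}) is achieved by the complete r-partite Turán graph T(n, r) with parts as balanced as possible, and is at most (1 − 1/r) · n^2/2. For r = 6, n = 344: the density bound is (5/6) · 118336/2 = 147920/3 ≈ 49306.6667. The integer-valued extremum is e(T(344, 6)) = 49306, which is strictly less than the density bound 147920/3 since 6 ∤ 344 (the parts of T(344, 6) cannot all be equal).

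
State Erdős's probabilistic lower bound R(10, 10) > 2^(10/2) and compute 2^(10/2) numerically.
2^(10/2) = 32; so R(10, 10) > 32

Colour each edge of K_n uniformly at random with red/blue. The expected number of monochromatic K_10 is C(n, 10) · 2 · 2^(−C(10,2)). If C(n, 10) · 2^(1 − C(10,2)) < 1, then with positive probability no monochromatic K_10 exists, so R(10, 10) > n. The standard estimate C(n, 10) ≤ n^10/10! shows this inequality holds whenever n ≤ 2^(10/2) (since 10! · 2^(C(10,2) − 1) > 2^(10^2/2) ≥ n^10). Hence R(10, 10) > 2^(10/2) = 32.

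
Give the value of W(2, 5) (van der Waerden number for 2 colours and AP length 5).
W(2, 5) = 178

This is a classical value, W(2, 5) = 178, established by combining an explicit 2-colouring of {1, ..., 177} with no monochromatic 5-AP (giving the lower bound W(2, 5) > 177) and a finite case analysis / exhaustive computer search showing every 2-colouring of {1, ..., 178} has such an AP.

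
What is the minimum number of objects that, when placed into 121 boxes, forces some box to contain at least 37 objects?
n = (37 − 1)·121 + 1 = 4357

By the generalised pigeonhole principle, to guarantee some box contains ≥ r objects we need more than (r − 1) · k objects total. Threshold: n = (r − 1) · k + 1. With r = 37 and k = 121: n = 36 · 121 + 1 = 4356 + 1 = 4357. For n = 4356 = 36 · 121, we can put exactly 36 objects in every box, avoiding 37 in any single one — so 4357 is tight.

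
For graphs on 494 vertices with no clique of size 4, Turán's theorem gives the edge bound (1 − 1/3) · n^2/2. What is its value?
Turán density bound = (2/3) · 494^2/2 = 244036/3 ≈ 81345.3333

Turán's theorem: ex(n, K_{r+1}) is achieved by the complete r-partite Turán graph T(n, r) with parts as balanced as possible, and is at most (1 − 1/r) · n^2/2. For r = 3, n = 494: the density bound is (2/3) · 244036/2 = 244036/3 ≈ 81345.3333. The integer-valued extremum is e(T(494, 3)) = 81345, which is strictly less than the density bound 244036/3 since 3 ∤ 494 (the parts of T(494, 3) cannot all be equal).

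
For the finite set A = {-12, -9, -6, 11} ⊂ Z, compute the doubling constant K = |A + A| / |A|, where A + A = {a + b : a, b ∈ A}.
K = |A + A| / |A| = 9/4

Enumerate A + A = {a + b : a, b ∈ A}. With |A| = 4, there are |A|^2 = 16 ordered sum pairs; collecting distinct values, A + A = {-24, -21, -18, -15, -12, -1, 2, 5, 22}, so |A + A| = 9. Thus K = 9/4. For comparison, the minimum possible |A + A| over all 4-element sets is 2·4 − 1 = 7 (so min K = 7/4), attained only by arithmetic progressions.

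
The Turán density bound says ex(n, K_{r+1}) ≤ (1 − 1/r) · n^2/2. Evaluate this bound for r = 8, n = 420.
Turán density bound = (7/8) · 420^2/2 = 77175

Turán's theorem: ex(n, K_{r+1}) is achieved by the complete r-partite Turán graph T(n, r) with parts as balanced as possible, and is at most (1 − 1/r) · n^2/2. For r = 8, n = 420: the density bound is (7/8) · 176400/2 = 77175. The integer-valued extremum is e(T(420, 8)) = 77174, which is strictly less than the density bound 77175 since 8 ∤ 420 (the parts of T(420, 8) cannot all be equal).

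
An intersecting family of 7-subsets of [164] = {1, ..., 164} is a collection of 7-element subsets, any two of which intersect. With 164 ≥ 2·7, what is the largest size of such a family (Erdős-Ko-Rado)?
max |F| = C(163, 6) = 23733959256

The Erdős-Ko-Rado theorem states: for n ≥ 2k, an intersecting family of k-subsets of an n-element set has size at most C(n − 1, k − 1), with equality for 'star' families {A ⊆ [n] : |A| = k, i ∈ A} (fix an element i). For n = 164, k = 7: C(163, 6) = 23733959256.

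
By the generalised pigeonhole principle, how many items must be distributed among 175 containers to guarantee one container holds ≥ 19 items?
n = (19 − 1)·175 + 1 = 3151

By the generalised pigeonhole principle, to guarantee some box contains ≥ r objects we need more than (r − 1) · k objects total. Threshold: n = (r − 1) · k + 1. With r = 19 and k = 175: n = 18 · 175 + 1 = 3150 + 1 = 3151. For n = 3150 = 18 · 175, we can put exactly 18 objects in every box, avoiding 19 in any single one — so 3151 is tight.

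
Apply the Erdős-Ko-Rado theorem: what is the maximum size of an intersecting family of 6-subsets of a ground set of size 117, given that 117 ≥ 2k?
max |F| = C(116, 5) = 160389488

Erdős-Ko-Rado (1961): when n ≥ 2k, max |F| = C(n−1, k−1). The bound is attained by the star {A : i ∈ A} for any fixed i ∈ [n]. Here C(117−1, 6−1) = C(116, 5) = 160389488.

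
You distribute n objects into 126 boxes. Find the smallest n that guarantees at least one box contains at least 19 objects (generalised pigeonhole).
n = (19 − 1)·126 + 1 = 2269

By the generalised pigeonhole principle, to guarantee some box contains ≥ r objects we need more than (r − 1) · k objects total. Threshold: n = (r − 1) · k + 1. With r = 19 and k = 126: n = 18 · 126 + 1 = 2268 + 1 = 2269. For n = 2268 = 18 · 126, we can put exactly 18 objects in every box, avoiding 19 in any single one — so 2269 is tight.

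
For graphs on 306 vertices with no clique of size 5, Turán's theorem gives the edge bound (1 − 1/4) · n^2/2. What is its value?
Turán density bound = (3/4) · 306^2/2 = 70227/2 ≈ 35113.5

Turán's theorem: ex(n, K_{r+1}) is achieved by the complete r-partite Turán graph T(n, r) with parts as balanced as possible, and is at most (1 − 1/r) · n^2/2. For r = 4, n = 306: the density bound is (3/4) · 93636/2 = 70227/2 ≈ 35113.5. The integer-valued extremum is e(T(306, 4)) = 35113, which is strictly less than the density bound 70227/2 since 4 ∤ 306 (the parts of T(306, 4) cannot all be equal).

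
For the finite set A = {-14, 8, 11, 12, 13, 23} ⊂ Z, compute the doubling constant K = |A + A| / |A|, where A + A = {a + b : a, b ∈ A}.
K = |A + A| / |A| = 20/6 = 10/3

Enumerate A + A = {a + b : a, b ∈ A}. With |A| = 6, there are |A|^2 = 36 ordered sum pairs; collecting distinct values, A + A = {-28, -6, -3, -2, -1, 9, 16, 19, 20, 21, 22, 23, 24, 25, 26, 31, 34, 35, 36, 46}, so |A + A| = 20. Thus K = 20/6 = 10/3. For comparison, the minimum possible |A + A| over all 6-element sets is 2·6 − 1 = 11 (so min K = 11/6), attained only by arithmetic progressions.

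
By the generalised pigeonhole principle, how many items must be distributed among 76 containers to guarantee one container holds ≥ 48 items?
n = (48 − 1)·76 + 1 = 3573

By the generalised pigeonhole principle, to guarantee some box contains ≥ r objects we need more than (r − 1) · k objects total. Threshold: n = (r − 1) · k + 1. With r = 48 and k = 76: n = 47 · 76 + 1 = 3572 + 1 = 3573. For n = 3572 = 47 · 76, we can put exactly 47 objects in every box, avoiding 48 in any single one — so 3573 is tight.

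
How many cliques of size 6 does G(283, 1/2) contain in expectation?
E[# K_6] = C(283, 6) · (1/2)^C(6, 2) = 676419934218 / 2^15 = 338209967109/16384 ≈ 20642698.187805

For each 6-subset S of vertices (there are C(283, 6) = 676419934218 such S), let X_S = 1 if S induces a K_6 (all C(6, 2) = 15 edges present). Then P(X_S = 1) = (1/2)^15 = 1/32768. By linearity of expectation, E[# K_6] = C(283, 6) · (1/2)^15 = 676419934218 / 32768 = 338209967109/16384 ≈ 20642698.187805.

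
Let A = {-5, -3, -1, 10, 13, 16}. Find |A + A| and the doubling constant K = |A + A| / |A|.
K = |A + A| / |A| = 19/6

Enumerate A + A = {a + b : a, b ∈ A}. With |A| = 6, there are |A|^2 = 36 ordered sum pairs; collecting distinct values, A + A = {-10, -8, -6, -4, -2, 5, 7, 8, 9, 10, 11, 12, 13, 15, 20, 23, 26, 29, 32}, so |A + A| = 19. Thus K = 19/6. For comparison, the minimum possible |A + A| over all 6-element sets is 2·6 − 1 = 11 (so min K = 11/6), attained only by arithmetic progressions.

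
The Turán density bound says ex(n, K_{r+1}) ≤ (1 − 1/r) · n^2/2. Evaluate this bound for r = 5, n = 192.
Turán density bound = (4/5) · 192^2/2 = 73728/5 ≈ 14745.6

Turán's theorem: ex(n, K_{r+1}) is achieved by the complete r-partite Turán graph T(n, r) with parts as balanced as possible, and is at most (1 − 1/r) · n^2/2. For r = 5, n = 192: the density bound is (4/5) · 36864/2 = 73728/5 ≈ 14745.6. The integer-valued extremum is e(T(192, 5)) = 14745, which is strictly less than the density bound 73728/5 since 5 ∤ 192 (the parts of T(192, 5) cannot all be equal).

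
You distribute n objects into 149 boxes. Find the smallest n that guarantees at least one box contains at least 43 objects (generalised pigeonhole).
n = (43 − 1)·149 + 1 = 6259

By the generalised pigeonhole principle, to guarantee some box contains ≥ r objects we need more than (r − 1) · k objects total. Threshold: n = (r − 1) · k + 1. With r = 43 and k = 149: n = 42 · 149 + 1 = 6258 + 1 = 6259. For n = 6258 = 42 · 149, we can put exactly 42 objects in every box, avoiding 43 in any single one — so 6259 is tight.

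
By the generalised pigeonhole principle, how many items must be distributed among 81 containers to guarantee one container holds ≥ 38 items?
n = (38 − 1)·81 + 1 = 2998

By the generalised pigeonhole principle, to guarantee some box contains ≥ r objects we need more than (r − 1) · k objects total. Threshold: n = (r − 1) · k + 1. With r = 38 and k = 81: n = 37 · 81 + 1 = 2997 + 1 = 2998. For n = 2997 = 37 · 81, we can put exactly 37 objects in every box, avoiding 38 in any single one — so 2998 is tight.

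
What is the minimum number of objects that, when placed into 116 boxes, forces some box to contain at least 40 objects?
n = (40 − 1)·116 + 1 = 4525

By the generalised pigeonhole principle, to guarantee some box contains ≥ r objects we need more than (r − 1) · k objects total. Threshold: n = (r − 1) · k + 1. With r = 40 and k = 116: n = 39 · 116 + 1 = 4524 + 1 = 4525. For n = 4524 = 39 · 116, we can put exactly 39 objects in every box, avoiding 40 in any single one — so 4525 is tight.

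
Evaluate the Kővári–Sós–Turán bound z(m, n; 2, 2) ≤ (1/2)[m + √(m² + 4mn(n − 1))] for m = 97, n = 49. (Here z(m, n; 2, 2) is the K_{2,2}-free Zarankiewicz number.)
z(97, 49; 2, 2) ≤ (1/2)[97 + √(97² + 4·97·49·48)] = (1/2)[97 + √921985] = 528.6002

Kővári–Sós–Turán: let r_1, ..., r_97 be the row sums and z = Σ r_i the total number of 1s. Each pair of columns can share at most one row with both entries 1 (else a 2×2 all-ones block appears), so Σ_i C(r_i, 2) ≤ C(49, 2) = 1176. By convexity Σ_i C(r_i, 2) ≥ 97·C(z/97, 2) = z(z − 97)/(2·97), giving z² − 97z − 97·49·48 ≤ 0 and hence z ≤ (1/2)[97 + √(9409 + 4·228144)] = (1/2)[97 + √921985] ≈ (1/2)(97 + 960.2005) = 528.6002.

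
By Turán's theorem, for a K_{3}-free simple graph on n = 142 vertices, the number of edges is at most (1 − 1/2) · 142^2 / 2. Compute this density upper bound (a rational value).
Turán density bound = (1/2) · 142^2/2 = 5041

Turán's theorem: ex(n, K_{r+1}) is achieved by the complete r-partite Turán graph T(n, r) with parts as balanced as possible, and is at most (1 − 1/r) · n^2/2. For r = 2, n = 142: the density bound is (1/2) · 20164/2 = 5041. Since 2 ∣ 142, the Turán graph T(142, 2) has parts of equal size 71, and its edge count e(T(142, 2)) = 5041 attains the density bound exactly.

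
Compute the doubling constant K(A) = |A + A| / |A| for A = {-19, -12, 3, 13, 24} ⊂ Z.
K = |A + A| / |A| = 15/5 = 3

Enumerate A + A = {a + b : a, b ∈ A}. With |A| = 5, there are |A|^2 = 25 ordered sum pairs; collecting distinct values, A + A = {-38, -31, -24, -16, -9, -6, 1, 5, 6, 12, 16, 26, 27, 37, 48}, so |A + A| = 15. Thus K = 15/5 = 3. For comparison, the minimum possible |A + A| over all 5-element sets is 2·5 − 1 = 9 (so min K = 9/5), attained only by arithmetic progressions.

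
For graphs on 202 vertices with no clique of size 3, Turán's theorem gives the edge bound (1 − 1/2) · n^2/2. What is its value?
Turán density bound = (1/2) · 202^2/2 = 10201

Turán's theorem: ex(n, K_{r+1}) is achieved by the complete r-partite Turán graph T(n, r) with parts as balanced as possible, and is at most (1 − 1/r) · n^2/2. For r = 2, n = 202: the density bound is (1/2) · 40804/2 = 10201. Since 2 ∣ 202, the Turán graph T(202, 2) has parts of equal size 101, and its edge count e(T(202, 2)) = 10201 attains the density bound exactly.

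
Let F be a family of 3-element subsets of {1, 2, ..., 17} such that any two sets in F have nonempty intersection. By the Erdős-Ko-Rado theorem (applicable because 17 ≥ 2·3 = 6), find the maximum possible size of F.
max |F| = C(16, 2) = 120

Erdős-Ko-Rado (1961): when n ≥ 2k, max |F| = C(n−1, k−1). The bound is attained by the star {A : i ∈ A} for any fixed i ∈ [n]. Here C(17−1, 3−1) = C(16, 2) = 120.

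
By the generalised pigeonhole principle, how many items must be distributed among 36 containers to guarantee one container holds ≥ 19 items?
n = (19 − 1)·36 + 1 = 649

By the generalised pigeonhole principle, to guarantee some box contains ≥ r objects we need more than (r − 1) · k objects total. Threshold: n = (r − 1) · k + 1. With r = 19 and k = 36: n = 18 · 36 + 1 = 648 + 1 = 649. For n = 648 = 18 · 36, we can put exactly 18 objects in every box, avoiding 19 in any single one — so 649 is tight.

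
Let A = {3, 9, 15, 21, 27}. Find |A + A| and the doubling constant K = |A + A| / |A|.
K = |A + A| / |A| = 9/5

Enumerate A + A = {a + b : a, b ∈ A}. With |A| = 5, there are |A|^2 = 25 ordered sum pairs; collecting distinct values, A + A = {6, 12, 18, 24, 30, 36, 42, 48, 54}, so |A + A| = 9. Thus K = 9/5. Here |A + A| = 2|A| − 1 = 9, the minimum possible — so K = 9/5 is minimal, which holds iff A is an arithmetic progression.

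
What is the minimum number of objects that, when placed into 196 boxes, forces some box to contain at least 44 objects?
n = (44 − 1)·196 + 1 = 8429

By the generalised pigeonhole principle, to guarantee some box contains ≥ r objects we need more than (r − 1) · k objects total. Threshold: n = (r − 1) · k + 1. With r = 44 and k = 196: n = 43 · 196 + 1 = 8428 + 1 = 8429. For n = 8428 = 43 · 196, we can put exactly 43 objects in every box, avoiding 44 in any single one — so 8429 is tight.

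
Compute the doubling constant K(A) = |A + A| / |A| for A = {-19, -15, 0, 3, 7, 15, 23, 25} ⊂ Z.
K = |A + A| / |A| = 31/8

Enumerate A + A = {a + b : a, b ∈ A}. With |A| = 8, there are |A|^2 = 64 ordered sum pairs; collecting distinct values, A + A = {-38, -34, -30, -19, -16, -15, -12, -8, -4, 0, 3, 4, 6, 7, 8, 10, 14, 15, 18, 22, 23, 25, 26, 28, 30, 32, 38, 40, 46, 48, 50}, so |A + A| = 31. Thus K = 31/8. For comparison, the minimum possible |A + A| over all 8-element sets is 2·8 − 1 = 15 (so min K = 15/8), attained only by arithmetic progressions.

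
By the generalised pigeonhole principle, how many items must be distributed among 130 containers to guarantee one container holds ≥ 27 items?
n = (27 − 1)·130 + 1 = 3381

By the generalised pigeonhole principle, to guarantee some box contains ≥ r objects we need more than (r − 1) · k objects total. Threshold: n = (r − 1) · k + 1. With r = 27 and k = 130: n = 26 · 130 + 1 = 3380 + 1 = 3381. For n = 3380 = 26 · 130, we can put exactly 26 objects in every box, avoiding 27 in any single one — so 3381 is tight.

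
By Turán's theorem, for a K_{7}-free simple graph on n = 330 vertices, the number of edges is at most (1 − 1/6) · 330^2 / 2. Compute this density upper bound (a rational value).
Turán density bound = (5/6) · 330^2/2 = 45375

Turán's theorem: ex(n, K_{r+1}) is achieved by the complete r-partite Turán graph T(n, r) with parts as balanced as possible, and is at most (1 − 1/r) · n^2/2. For r = 6, n = 330: the density bound is (5/6) · 108900/2 = 45375. Since 6 ∣ 330, the Turán graph T(330, 6) has parts of equal size 55, and its edge count e(T(330, 6)) = 45375 attains the density bound exactly.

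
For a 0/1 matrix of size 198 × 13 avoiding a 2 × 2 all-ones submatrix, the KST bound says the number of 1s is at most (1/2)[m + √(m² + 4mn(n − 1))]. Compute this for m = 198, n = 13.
z(198, 13; 2, 2) ≤ (1/2)[198 + √(198² + 4·198·13·12)] = (1/2)[198 + √162756] = 300.7151

Kővári–Sós–Turán: let r_1, ..., r_198 be the row sums and z = Σ r_i the total number of 1s. Each pair of columns can share at most one row with both entries 1 (else a 2×2 all-ones block appears), so Σ_i C(r_i, 2) ≤ C(13, 2) = 78. By convexity Σ_i C(r_i, 2) ≥ 198·C(z/198, 2) = z(z − 198)/(2·198), giving z² − 198z − 198·13·12 ≤ 0 and hence z ≤ (1/2)[198 + √(39204 + 4·30888)] = (1/2)[198 + √162756] ≈ (1/2)(198 + 403.4303) = 300.7151.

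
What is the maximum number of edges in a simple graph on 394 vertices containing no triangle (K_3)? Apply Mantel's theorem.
ex(394, K_3) = ⌊394^2/4⌋ = 38809

Mantel (1907): a triangle-free graph on n vertices has at most ⌊n^2/4⌋ edges, with equality for the complete bipartite graph K_{⌊n/2⌋, ⌈n/2⌉}. For n = 394: ⌊394^2/4⌋ = ⌊155236/4⌋ = 38809. The extremal graph is K_{197, 197}, which has 197·197 = 38809 edges.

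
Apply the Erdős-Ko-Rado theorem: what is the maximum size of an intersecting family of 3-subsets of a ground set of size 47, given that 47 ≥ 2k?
max |F| = C(46, 2) = 1035

The Erdős-Ko-Rado theorem states: for n ≥ 2k, an intersecting family of k-subsets of an n-element set has size at most C(n − 1, k − 1), with equality for 'star' families {A ⊆ [n] : |A| = k, i ∈ A} (fix an element i). For n = 47, k = 3: C(46, 2) = 1035.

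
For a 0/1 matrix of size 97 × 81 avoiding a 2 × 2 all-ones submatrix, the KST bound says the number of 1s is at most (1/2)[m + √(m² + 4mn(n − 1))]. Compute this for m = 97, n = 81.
z(97, 81; 2, 2) ≤ (1/2)[97 + √(97² + 4·97·81·80)] = (1/2)[97 + √2523649] = 842.7998

Kővári–Sós–Turán: let r_1, ..., r_97 be the row sums and z = Σ r_i the total number of 1s. Each pair of columns can share at most one row with both entries 1 (else a 2×2 all-ones block appears), so Σ_i C(r_i, 2) ≤ C(81, 2) = 3240. By convexity Σ_i C(r_i, 2) ≥ 97·C(z/97, 2) = z(z − 97)/(2·97), giving z² − 97z − 97·81·80 ≤ 0 and hence z ≤ (1/2)[97 + √(9409 + 4·628560)] = (1/2)[97 + √2523649] ≈ (1/2)(97 + 1588.5997) = 842.7998.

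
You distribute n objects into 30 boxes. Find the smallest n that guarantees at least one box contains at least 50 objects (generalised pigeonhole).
n = (50 − 1)·30 + 1 = 1471

By the generalised pigeonhole principle, to guarantee some box contains ≥ r objects we need more than (r − 1) · k objects total. Threshold: n = (r − 1) · k + 1. With r = 50 and k = 30: n = 49 · 30 + 1 = 1470 + 1 = 1471. For n = 1470 = 49 · 30, we can put exactly 49 objects in every box, avoiding 50 in any single one — so 1471 is tight.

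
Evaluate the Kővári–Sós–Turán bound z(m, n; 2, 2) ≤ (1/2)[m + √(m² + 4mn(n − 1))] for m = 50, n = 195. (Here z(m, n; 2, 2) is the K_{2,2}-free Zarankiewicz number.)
z(50, 195; 2, 2) ≤ (1/2)[50 + √(50² + 4·50·195·194)] = (1/2)[50 + √7568500] = 1400.5453

Kővári–Sós–Turán: let r_1, ..., r_50 be the row sums and z = Σ r_i the total number of 1s. Each pair of columns can share at most one row with both entries 1 (else a 2×2 all-ones block appears), so Σ_i C(r_i, 2) ≤ C(195, 2) = 18915. By convexity Σ_i C(r_i, 2) ≥ 50·C(z/50, 2) = z(z − 50)/(2·50), giving z² − 50z − 50·195·194 ≤ 0 and hence z ≤ (1/2)[50 + √(2500 + 4·1891500)] = (1/2)[50 + √7568500] ≈ (1/2)(50 + 2751.0907) = 1400.5453.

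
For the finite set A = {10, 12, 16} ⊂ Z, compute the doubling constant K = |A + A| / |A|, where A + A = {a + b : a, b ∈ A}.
K = |A + A| / |A| = 6/3 = 2

Enumerate A + A = {a + b : a, b ∈ A}. With |A| = 3, there are |A|^2 = 9 ordered sum pairs; collecting distinct values, A + A = {20, 22, 24, 26, 28, 32}, so |A + A| = 6. Thus K = 6/3 = 2. For comparison, the minimum possible |A + A| over all 3-element sets is 2·3 − 1 = 5 (so min K = 5/3), attained only by arithmetic progressions.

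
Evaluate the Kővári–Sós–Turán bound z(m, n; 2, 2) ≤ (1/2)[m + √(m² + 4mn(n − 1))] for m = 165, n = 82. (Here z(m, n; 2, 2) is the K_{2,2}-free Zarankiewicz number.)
z(165, 82; 2, 2) ≤ (1/2)[165 + √(165² + 4·165·82·81)] = (1/2)[165 + √4410945] = 1132.6125

Kővári–Sós–Turán: let r_1, ..., r_165 be the row sums and z = Σ r_i the total number of 1s. Each pair of columns can share at most one row with both entries 1 (else a 2×2 all-ones block appears), so Σ_i C(r_i, 2) ≤ C(82, 2) = 3321. By convexity Σ_i C(r_i, 2) ≥ 165·C(z/165, 2) = z(z − 165)/(2·165), giving z² − 165z − 165·82·81 ≤ 0 and hence z ≤ (1/2)[165 + √(27225 + 4·1095930)] = (1/2)[165 + √4410945] ≈ (1/2)(165 + 2100.225) = 1132.6125.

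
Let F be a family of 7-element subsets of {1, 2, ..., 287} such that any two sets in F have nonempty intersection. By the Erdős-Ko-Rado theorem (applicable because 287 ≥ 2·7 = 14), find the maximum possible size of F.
max |F| = C(286, 6) = 721005537967

Erdős-Ko-Rado (1961): when n ≥ 2k, max |F| = C(n−1, k−1). The bound is attained by the star {A : i ∈ A} for any fixed i ∈ [n]. Here C(287−1, 7−1) = C(286, 6) = 721005537967.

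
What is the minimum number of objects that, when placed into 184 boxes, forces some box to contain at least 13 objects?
n = (13 − 1)·184 + 1 = 2209

By the generalised pigeonhole principle, to guarantee some box contains ≥ r objects we need more than (r − 1) · k objects total. Threshold: n = (r − 1) · k + 1. With r = 13 and k = 184: n = 12 · 184 + 1 = 2208 + 1 = 2209. For n = 2208 = 12 · 184, we can put exactly 12 objects in every box, avoiding 13 in any single one — so 2209 is tight.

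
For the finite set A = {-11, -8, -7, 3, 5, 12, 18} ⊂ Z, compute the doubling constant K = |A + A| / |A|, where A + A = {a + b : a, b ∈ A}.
K = |A + A| / |A| = 27/7

Enumerate A + A = {a + b : a, b ∈ A}. With |A| = 7, there are |A|^2 = 49 ordered sum pairs; collecting distinct values, A + A = {-22, -19, -18, -16, -15, -14, -8, -6, -5, -4, -3, -2, 1, 4, 5, 6, 7, 8, 10, 11, 15, 17, 21, 23, 24, 30, 36}, so |A + A| = 27. Thus K = 27/7. For comparison, the minimum possible |A + A| over all 7-element sets is 2·7 − 1 = 13 (so min K = 13/7), attained only by arithmetic progressions.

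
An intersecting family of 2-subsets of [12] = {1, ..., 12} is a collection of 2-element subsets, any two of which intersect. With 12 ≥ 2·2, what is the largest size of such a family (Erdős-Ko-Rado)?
max |F| = C(11, 1) = 11

Erdős-Ko-Rado (1961): when n ≥ 2k, max |F| = C(n−1, k−1). The bound is attained by the star {A : i ∈ A} for any fixed i ∈ [n]. Here C(12−1, 2−1) = C(11, 1) = 11.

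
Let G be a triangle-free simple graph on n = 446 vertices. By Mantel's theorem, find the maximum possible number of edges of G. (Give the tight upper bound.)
ex(446, K_3) = ⌊446^2/4⌋ = 49729

Mantel (1907): a triangle-free graph on n vertices has at most ⌊n^2/4⌋ edges, with equality for the complete bipartite graph K_{⌊n/2⌋, ⌈n/2⌉}. For n = 446: ⌊446^2/4⌋ = ⌊198916/4⌋ = 49729. The extremal graph is K_{223, 223}, which has 223·223 = 49729 edges.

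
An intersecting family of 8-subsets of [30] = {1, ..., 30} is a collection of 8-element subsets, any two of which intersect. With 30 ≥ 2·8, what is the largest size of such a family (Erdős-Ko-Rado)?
max |F| = C(29, 7) = 1560780

Erdős-Ko-Rado (1961): when n ≥ 2k, max |F| = C(n−1, k−1). The bound is attained by the star {A : i ∈ A} for any fixed i ∈ [n]. Here C(30−1, 8−1) = C(29, 7) = 1560780.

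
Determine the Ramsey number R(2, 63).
R(2, 63) = 63

R(2, k) = k for all k ≥ 2: in a 2-colouring of K_k, either some edge is red (a red K_2) or all edges are blue (a blue K_k). And K_{62} coloured all-blue has no blue K_63, so R(2, 63) > 62. Hence R(2, 63) = 63.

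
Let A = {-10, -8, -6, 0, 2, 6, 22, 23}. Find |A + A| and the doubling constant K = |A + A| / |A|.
K = |A + A| / |A| = 30/8 = 15/4

Enumerate A + A = {a + b : a, b ∈ A}. With |A| = 8, there are |A|^2 = 64 ordered sum pairs; collecting distinct values, A + A = {-20, -18, -16, -14, -12, -10, -8, -6, -4, -2, 0, 2, 4, 6, 8, 12, 13, 14, 15, 16, 17, 22, 23, 24, 25, 28, 29, 44, 45, 46}, so |A + A| = 30. Thus K = 30/8 = 15/4. For comparison, the minimum possible |A + A| over all 8-element sets is 2·8 − 1 = 15 (so min K = 15/8), attained only by arithmetic progressions.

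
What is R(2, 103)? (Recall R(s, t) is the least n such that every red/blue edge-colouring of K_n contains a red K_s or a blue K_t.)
R(2, 103) = 103

R(2, k) = k for all k ≥ 2: in a 2-colouring of K_k, either some edge is red (a red K_2) or all edges are blue (a blue K_k). And K_{102} coloured all-blue has no blue K_103, so R(2, 103) > 102. Hence R(2, 103) = 103.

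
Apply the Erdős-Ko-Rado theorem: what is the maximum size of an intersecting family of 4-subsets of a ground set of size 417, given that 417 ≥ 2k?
max |F| = C(416, 3) = 11912160

The Erdős-Ko-Rado theorem states: for n ≥ 2k, an intersecting family of k-subsets of an n-element set has size at most C(n − 1, k − 1), with equality for 'star' families {A ⊆ [n] : |A| = k, i ∈ A} (fix an element i). For n = 417, k = 4: C(416, 3) = 11912160.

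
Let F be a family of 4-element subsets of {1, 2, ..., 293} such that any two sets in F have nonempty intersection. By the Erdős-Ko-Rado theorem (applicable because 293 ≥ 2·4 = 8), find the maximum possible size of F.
max |F| = C(292, 3) = 4106980

Erdős-Ko-Rado (1961): when n ≥ 2k, max |F| = C(n−1, k−1). The bound is attained by the star {A : i ∈ A} for any fixed i ∈ [n]. Here C(293−1, 4−1) = C(292, 3) = 4106980.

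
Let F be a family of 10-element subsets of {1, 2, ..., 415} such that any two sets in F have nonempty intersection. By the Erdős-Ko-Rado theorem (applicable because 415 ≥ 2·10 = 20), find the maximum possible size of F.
max |F| = C(414, 9) = 902015848971049582

Erdős-Ko-Rado (1961): when n ≥ 2k, max |F| = C(n−1, k−1). The bound is attained by the star {A : i ∈ A} for any fixed i ∈ [n]. Here C(415−1, 10−1) = C(414, 9) = 902015848971049582.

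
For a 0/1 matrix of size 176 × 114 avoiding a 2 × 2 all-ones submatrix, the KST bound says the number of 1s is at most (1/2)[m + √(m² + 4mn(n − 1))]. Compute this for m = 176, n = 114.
z(176, 114; 2, 2) ≤ (1/2)[176 + √(176² + 4·176·114·113)] = (1/2)[176 + √9099904] = 1596.3024

Kővári–Sós–Turán: let r_1, ..., r_176 be the row sums and z = Σ r_i the total number of 1s. Each pair of columns can share at most one row with both entries 1 (else a 2×2 all-ones block appears), so Σ_i C(r_i, 2) ≤ C(114, 2) = 6441. By convexity Σ_i C(r_i, 2) ≥ 176·C(z/176, 2) = z(z − 176)/(2·176), giving z² − 176z − 176·114·113 ≤ 0 and hence z ≤ (1/2)[176 + √(30976 + 4·2267232)] = (1/2)[176 + √9099904] ≈ (1/2)(176 + 3016.6047) = 1596.3024.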